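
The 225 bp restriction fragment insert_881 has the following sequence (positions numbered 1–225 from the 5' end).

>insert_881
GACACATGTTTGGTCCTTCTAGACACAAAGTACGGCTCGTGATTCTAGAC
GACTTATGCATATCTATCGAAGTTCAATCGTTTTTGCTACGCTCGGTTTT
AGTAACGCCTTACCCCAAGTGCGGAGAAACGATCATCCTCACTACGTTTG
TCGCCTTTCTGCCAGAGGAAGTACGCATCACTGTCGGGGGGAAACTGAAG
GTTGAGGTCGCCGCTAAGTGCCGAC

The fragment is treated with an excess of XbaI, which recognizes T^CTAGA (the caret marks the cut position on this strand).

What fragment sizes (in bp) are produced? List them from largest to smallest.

XbaI sites (TCTAGA) start at positions 18, 44.
XbaI cuts after the first base of each site, so after positions 18, 44.
Linear molecule, 2 cuts → 3 fragments:
  1–18 → 18 bp
  19–44 → 26 bp
  45–225 → 181 bp
Sorted largest to smallest: 181, 26, 18 bp.

181, 26, 18 bp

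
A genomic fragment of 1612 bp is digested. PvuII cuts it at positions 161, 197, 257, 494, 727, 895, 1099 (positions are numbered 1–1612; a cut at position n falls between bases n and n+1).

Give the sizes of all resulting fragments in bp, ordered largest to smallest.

Linear molecule, 7 cuts → 8 fragments:
  161 − 0 = 161 bp
  197 − 161 = 36 bp
  257 − 197 = 60 bp
  494 − 257 = 237 bp
  727 − 494 = 233 bp
  895 − 727 = 168 bp
  1099 − 895 = 204 bp
  1612 − 1099 = 513 bp
Sorted largest to smallest: 513, 237, 233, 204, 168, 161, 60, 36 bp.

513, 237, 233, 204, 168, 161, 60, 36 bp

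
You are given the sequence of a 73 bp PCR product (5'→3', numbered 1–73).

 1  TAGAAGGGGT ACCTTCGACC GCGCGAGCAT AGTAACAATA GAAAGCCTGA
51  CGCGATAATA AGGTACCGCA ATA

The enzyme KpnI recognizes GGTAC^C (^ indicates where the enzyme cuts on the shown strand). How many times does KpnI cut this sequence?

2

GGTACC occurs starting at positions 8, 62.
KpnI cuts at 2 sites.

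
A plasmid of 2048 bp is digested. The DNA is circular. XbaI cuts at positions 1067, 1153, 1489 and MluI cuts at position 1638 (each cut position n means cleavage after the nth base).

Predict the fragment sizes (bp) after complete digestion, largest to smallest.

Combined cut positions (sorted): 1067, 1153, 1489, 1638.
Circular molecule, 4 cuts → 4 fragments:
  1153 − 1067 = 86 bp
  1489 − 1153 = 336 bp
  1638 − 1489 = 149 bp
  wrap: 2048 − 1638 + 1067 = 1477 bp
Sorted largest to smallest: 1477, 336, 149, 86 bp.

1477, 336, 149, 86 bp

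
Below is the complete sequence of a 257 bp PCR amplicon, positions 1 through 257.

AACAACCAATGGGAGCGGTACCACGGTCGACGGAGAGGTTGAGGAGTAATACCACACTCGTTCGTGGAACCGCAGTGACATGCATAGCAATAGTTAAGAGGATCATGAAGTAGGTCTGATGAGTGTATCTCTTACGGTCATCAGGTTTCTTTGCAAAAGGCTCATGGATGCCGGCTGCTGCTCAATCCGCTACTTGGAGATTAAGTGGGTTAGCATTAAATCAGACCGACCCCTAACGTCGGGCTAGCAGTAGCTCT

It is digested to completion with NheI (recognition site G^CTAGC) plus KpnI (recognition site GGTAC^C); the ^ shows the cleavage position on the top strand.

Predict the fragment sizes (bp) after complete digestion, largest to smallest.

222, 21, 14 bp

The NheI site (GCTAGC) starts at position 243.
NheI cuts after the first base of each site, so after position 243.
The KpnI site (GGTACC) starts at position 17.
KpnI cuts after base 5 of each site (before the last base), so after position 21.
Combined cut positions: 21, 243.
Linear molecule, 2 cuts → 3 fragments:
  1–21 → 21 bp
  22–243 → 222 bp
  244–257 → 14 bp
Sorted largest to smallest: 222, 21, 14 bp.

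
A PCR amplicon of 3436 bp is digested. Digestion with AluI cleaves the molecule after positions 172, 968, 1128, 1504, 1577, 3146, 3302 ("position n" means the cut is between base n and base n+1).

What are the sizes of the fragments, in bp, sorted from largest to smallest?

1569, 796, 376, 172, 160, 156, 134, 73 bp

Linear molecule, 7 cuts → 8 fragments:
  172 − 0 = 172 bp
  968 − 172 = 796 bp
  1128 − 968 = 160 bp
  1504 − 1128 = 376 bp
  1577 − 1504 = 73 bp
  3146 − 1577 = 1569 bp
  3302 − 3146 = 156 bp
  3436 − 3302 = 134 bp
Sorted largest to smallest: 1569, 796, 376, 172, 160, 156, 134, 73 bp.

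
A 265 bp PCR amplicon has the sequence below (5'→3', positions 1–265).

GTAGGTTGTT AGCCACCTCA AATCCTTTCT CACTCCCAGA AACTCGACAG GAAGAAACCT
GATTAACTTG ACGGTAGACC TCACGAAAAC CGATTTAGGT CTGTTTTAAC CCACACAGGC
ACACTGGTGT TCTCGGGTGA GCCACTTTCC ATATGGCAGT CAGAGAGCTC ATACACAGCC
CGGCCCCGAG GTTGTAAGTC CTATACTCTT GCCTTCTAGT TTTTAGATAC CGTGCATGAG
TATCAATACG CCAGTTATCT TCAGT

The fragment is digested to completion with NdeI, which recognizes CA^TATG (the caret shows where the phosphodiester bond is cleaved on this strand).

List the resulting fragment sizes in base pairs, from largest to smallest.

151, 114 bp

The NdeI site (CATATG) starts at position 150.
NdeI cuts after base 2 of each site, so after position 151.
Linear molecule, 1 cut → 2 fragments:
  1–151 → 151 bp
  152–265 → 114 bp
Sorted largest to smallest: 151, 114 bp.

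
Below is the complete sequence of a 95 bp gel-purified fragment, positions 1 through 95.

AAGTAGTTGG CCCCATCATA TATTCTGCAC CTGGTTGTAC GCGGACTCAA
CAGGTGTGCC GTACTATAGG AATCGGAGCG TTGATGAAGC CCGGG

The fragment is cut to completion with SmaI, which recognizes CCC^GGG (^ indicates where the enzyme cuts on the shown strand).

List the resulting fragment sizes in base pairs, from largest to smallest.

92, 3 bp

The SmaI site (CCCGGG) starts at position 90.
SmaI cuts after base 3 of each site, so after position 92.
Linear molecule, 1 cut → 2 fragments:
  1–92 → 92 bp
  93–95 → 3 bp
Sorted largest to smallest: 92, 3 bp.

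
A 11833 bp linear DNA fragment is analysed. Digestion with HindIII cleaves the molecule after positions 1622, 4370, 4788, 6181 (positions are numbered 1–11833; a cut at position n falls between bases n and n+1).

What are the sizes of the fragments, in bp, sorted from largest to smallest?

Linear molecule, 4 cuts → 5 fragments:
  1622 − 0 = 1622 bp
  4370 − 1622 = 2748 bp
  4788 − 4370 = 418 bp
  6181 − 4788 = 1393 bp
  11833 − 6181 = 5652 bp
Sorted largest to smallest: 5652, 2748, 1622, 1393, 418 bp.

5652, 2748, 1622, 1393, 418 bp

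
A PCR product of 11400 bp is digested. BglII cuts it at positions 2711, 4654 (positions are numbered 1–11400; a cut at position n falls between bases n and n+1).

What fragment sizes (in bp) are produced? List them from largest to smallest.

Linear molecule, 2 cuts → 3 fragments:
  2711 − 0 = 2711 bp
  4654 − 2711 = 1943 bp
  11400 − 4654 = 6746 bp
Sorted largest to smallest: 6746, 2711, 1943 bp.

6746, 2711, 1943 bp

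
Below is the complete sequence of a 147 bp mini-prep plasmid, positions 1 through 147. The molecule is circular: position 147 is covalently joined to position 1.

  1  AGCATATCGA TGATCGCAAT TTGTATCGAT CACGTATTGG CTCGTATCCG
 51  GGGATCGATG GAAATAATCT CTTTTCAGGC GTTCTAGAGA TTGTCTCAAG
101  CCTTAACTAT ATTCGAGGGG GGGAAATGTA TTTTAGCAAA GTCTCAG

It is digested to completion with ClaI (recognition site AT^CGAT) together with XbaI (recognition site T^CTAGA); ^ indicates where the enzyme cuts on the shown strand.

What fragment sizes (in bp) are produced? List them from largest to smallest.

ClaI sites (ATCGAT) start at positions 6, 25, 54.
ClaI cuts after base 2 of each site, so after positions 7, 26, 55.
The XbaI site (TCTAGA) starts at position 83.
XbaI cuts after the first base of each site, so after position 83.
Combined cut positions: 7, 26, 55, 83.
Circular molecule, 4 cuts → 4 fragments:
  8–26 → 19 bp
  27–55 → 29 bp
  56–83 → 28 bp
  84–147 then 1–7 → 64 + 7 = 71 bp
Sorted largest to smallest: 71, 29, 28, 19 bp.

71, 29, 28, 19 bp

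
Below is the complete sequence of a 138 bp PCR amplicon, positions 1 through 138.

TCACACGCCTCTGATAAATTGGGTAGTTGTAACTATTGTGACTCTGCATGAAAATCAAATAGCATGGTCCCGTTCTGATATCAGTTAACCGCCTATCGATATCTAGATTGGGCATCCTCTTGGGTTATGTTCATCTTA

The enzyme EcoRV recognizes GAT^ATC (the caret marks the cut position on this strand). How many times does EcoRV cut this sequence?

2

GATATC occurs starting at positions 77, 98.
EcoRV cuts at 2 sites.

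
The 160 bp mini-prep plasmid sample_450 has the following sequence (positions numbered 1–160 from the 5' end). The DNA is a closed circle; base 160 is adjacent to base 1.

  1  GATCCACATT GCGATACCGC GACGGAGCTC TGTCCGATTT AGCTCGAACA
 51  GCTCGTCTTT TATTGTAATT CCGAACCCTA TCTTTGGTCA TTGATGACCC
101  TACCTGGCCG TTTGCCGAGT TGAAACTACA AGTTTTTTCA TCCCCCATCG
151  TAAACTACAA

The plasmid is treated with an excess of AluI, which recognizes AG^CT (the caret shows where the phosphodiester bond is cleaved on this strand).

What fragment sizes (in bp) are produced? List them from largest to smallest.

AluI sites (AGCT) start at positions 26, 41, 50.
AluI cuts after base 2 of each site, so after positions 27, 42, 51.
Circular molecule, 3 cuts → 3 fragments:
  28–42 → 15 bp
  43–51 → 9 bp
  52–160 then 1–27 → 109 + 27 = 136 bp
Sorted largest to smallest: 136, 15, 9 bp.

136, 15, 9 bp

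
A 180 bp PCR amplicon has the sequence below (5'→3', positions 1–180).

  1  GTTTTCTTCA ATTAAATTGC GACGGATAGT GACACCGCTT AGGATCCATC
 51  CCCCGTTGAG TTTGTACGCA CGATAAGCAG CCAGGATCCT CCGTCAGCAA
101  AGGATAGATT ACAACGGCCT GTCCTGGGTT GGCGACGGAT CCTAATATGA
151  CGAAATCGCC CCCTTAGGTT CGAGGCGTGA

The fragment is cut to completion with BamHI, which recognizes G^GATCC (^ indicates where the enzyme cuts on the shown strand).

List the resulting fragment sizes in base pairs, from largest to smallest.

53, 43, 42, 42 bp

BamHI sites (GGATCC) start at positions 42, 84, 137.
BamHI cuts after the first base of each site, so after positions 42, 84, 137.
Linear molecule, 3 cuts → 4 fragments:
  1–42 → 42 bp
  43–84 → 42 bp
  85–137 → 53 bp
  138–180 → 43 bp
Sorted largest to smallest: 53, 43, 42, 42 bp.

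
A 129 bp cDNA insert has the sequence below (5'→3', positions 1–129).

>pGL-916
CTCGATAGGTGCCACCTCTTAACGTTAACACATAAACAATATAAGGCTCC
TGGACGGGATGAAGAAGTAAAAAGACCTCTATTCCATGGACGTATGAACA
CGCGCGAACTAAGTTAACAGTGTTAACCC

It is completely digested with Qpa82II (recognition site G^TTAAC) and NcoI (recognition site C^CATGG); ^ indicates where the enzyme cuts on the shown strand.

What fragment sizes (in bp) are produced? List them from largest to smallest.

Qpa82II sites (GTTAAC) start at positions 24, 113, 122.
Qpa82II cuts after the first base of each site, so after positions 24, 113, 122.
The NcoI site (CCATGG) starts at position 84.
NcoI cuts after the first base of each site, so after position 84.
Combined cut positions: 24, 84, 113, 122.
Linear molecule, 4 cuts → 5 fragments:
  1–24 → 24 bp
  25–84 → 60 bp
  85–113 → 29 bp
  114–122 → 9 bp
  123–129 → 7 bp
Sorted largest to smallest: 60, 29, 24, 9, 7 bp.

60, 29, 24, 9, 7 bp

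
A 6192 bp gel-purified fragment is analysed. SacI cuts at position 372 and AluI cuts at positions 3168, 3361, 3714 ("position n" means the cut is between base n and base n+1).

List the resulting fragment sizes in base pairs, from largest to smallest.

2796, 2478, 372, 353, 193 bp

Combined cut positions (sorted): 372, 3168, 3361, 3714.
Linear molecule, 4 cuts → 5 fragments:
  372 − 0 = 372 bp
  3168 − 372 = 2796 bp
  3361 − 3168 = 193 bp
  3714 − 3361 = 353 bp
  6192 − 3714 = 2478 bp
Sorted largest to smallest: 2796, 2478, 372, 353, 193 bp.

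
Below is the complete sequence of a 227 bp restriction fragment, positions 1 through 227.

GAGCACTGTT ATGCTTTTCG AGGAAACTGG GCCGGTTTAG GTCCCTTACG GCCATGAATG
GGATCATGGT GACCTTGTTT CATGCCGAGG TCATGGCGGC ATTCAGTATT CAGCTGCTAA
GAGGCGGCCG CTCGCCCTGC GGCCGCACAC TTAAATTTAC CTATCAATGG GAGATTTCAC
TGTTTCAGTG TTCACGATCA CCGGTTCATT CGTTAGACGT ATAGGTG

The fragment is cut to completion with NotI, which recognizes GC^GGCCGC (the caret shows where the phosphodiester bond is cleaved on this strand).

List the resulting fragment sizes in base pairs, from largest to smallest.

125, 87, 15 bp

NotI sites (GCGGCCGC) start at positions 124, 139.
NotI cuts after base 2 of each site, so after positions 125, 140.
Linear molecule, 2 cuts → 3 fragments:
  1–125 → 125 bp
  126–140 → 15 bp
  141–227 → 87 bp
Sorted largest to smallest: 125, 87, 15 bp.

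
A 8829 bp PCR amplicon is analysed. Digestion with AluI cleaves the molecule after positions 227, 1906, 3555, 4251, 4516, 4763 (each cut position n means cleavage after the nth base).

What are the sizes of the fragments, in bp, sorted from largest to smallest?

Linear molecule, 6 cuts → 7 fragments:
  227 − 0 = 227 bp
  1906 − 227 = 1679 bp
  3555 − 1906 = 1649 bp
  4251 − 3555 = 696 bp
  4516 − 4251 = 265 bp
  4763 − 4516 = 247 bp
  8829 − 4763 = 4066 bp
Sorted largest to smallest: 4066, 1679, 1649, 696, 265, 247, 227 bp.

4066, 1679, 1649, 696, 265, 247, 227 bp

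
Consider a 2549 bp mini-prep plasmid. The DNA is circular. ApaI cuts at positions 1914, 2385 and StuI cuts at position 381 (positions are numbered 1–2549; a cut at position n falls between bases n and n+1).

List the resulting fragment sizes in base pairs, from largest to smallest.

1533, 545, 471 bp

Combined cut positions (sorted): 381, 1914, 2385.
Circular molecule, 3 cuts → 3 fragments:
  1914 − 381 = 1533 bp
  2385 − 1914 = 471 bp
  wrap: 2549 − 2385 + 381 = 545 bp
Sorted largest to smallest: 1533, 545, 471 bp.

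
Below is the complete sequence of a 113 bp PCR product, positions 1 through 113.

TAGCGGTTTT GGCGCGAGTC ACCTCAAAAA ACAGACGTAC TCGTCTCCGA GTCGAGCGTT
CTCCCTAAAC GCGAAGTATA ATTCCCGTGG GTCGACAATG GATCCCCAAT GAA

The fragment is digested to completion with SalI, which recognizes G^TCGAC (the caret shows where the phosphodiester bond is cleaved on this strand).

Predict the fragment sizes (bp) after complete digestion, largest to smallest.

The SalI site (GTCGAC) starts at position 91.
SalI cuts after the first base of each site, so after position 91.
Linear molecule, 1 cut → 2 fragments:
  1–91 → 91 bp
  92–113 → 22 bp
Sorted largest to smallest: 91, 22 bp.

91, 22 bp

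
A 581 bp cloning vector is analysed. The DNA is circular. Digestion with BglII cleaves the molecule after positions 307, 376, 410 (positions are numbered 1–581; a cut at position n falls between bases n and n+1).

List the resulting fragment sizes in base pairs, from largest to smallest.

478, 69, 34 bp

Circular molecule, 3 cuts → 3 fragments:
  376 − 307 = 69 bp
  410 − 376 = 34 bp
  wrap: 581 − 410 + 307 = 478 bp
Sorted largest to smallest: 478, 69, 34 bp.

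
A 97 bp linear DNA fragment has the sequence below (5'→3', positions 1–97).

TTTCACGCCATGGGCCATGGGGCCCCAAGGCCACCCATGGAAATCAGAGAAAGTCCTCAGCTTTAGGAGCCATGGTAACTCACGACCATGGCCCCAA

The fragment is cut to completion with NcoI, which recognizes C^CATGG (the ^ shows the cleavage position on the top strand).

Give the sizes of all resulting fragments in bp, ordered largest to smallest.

NcoI sites (CCATGG) start at positions 8, 15, 35, 70, 86.
NcoI cuts after the first base of each site, so after positions 8, 15, 35, 70, 86.
Linear molecule, 5 cuts → 6 fragments:
  1–8 → 8 bp
  9–15 → 7 bp
  16–35 → 20 bp
  36–70 → 35 bp
  71–86 → 16 bp
  87–97 → 11 bp
Sorted largest to smallest: 35, 20, 16, 11, 8, 7 bp.

35, 20, 16, 11, 8, 7 bp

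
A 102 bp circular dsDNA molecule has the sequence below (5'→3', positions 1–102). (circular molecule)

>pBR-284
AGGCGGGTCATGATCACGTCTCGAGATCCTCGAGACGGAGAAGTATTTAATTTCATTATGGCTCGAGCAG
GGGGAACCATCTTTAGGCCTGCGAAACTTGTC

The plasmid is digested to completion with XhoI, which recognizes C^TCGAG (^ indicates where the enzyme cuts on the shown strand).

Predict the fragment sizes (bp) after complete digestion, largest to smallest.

60, 33, 9 bp

XhoI sites (CTCGAG) start at positions 20, 29, 62.
XhoI cuts after the first base of each site, so after positions 20, 29, 62.
Circular molecule, 3 cuts → 3 fragments:
  21–29 → 9 bp
  30–62 → 33 bp
  63–102 then 1–20 → 40 + 20 = 60 bp
Sorted largest to smallest: 60, 33, 9 bp.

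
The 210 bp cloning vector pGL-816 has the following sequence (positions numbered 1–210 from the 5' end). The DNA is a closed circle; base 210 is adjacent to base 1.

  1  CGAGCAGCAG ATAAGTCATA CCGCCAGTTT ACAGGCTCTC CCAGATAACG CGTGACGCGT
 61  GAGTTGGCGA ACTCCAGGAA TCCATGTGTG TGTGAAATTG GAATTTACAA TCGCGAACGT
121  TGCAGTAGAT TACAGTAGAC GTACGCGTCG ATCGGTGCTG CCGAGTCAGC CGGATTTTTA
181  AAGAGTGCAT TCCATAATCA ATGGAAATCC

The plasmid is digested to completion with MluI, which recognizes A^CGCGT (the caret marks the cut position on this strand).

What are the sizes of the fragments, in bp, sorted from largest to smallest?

MluI sites (ACGCGT) start at positions 48, 55, 143.
MluI cuts after the first base of each site, so after positions 48, 55, 143.
Circular molecule, 3 cuts → 3 fragments:
  49–55 → 7 bp
  56–143 → 88 bp
  144–210 then 1–48 → 67 + 48 = 115 bp
Sorted largest to smallest: 115, 88, 7 bp.

115, 88, 7 bp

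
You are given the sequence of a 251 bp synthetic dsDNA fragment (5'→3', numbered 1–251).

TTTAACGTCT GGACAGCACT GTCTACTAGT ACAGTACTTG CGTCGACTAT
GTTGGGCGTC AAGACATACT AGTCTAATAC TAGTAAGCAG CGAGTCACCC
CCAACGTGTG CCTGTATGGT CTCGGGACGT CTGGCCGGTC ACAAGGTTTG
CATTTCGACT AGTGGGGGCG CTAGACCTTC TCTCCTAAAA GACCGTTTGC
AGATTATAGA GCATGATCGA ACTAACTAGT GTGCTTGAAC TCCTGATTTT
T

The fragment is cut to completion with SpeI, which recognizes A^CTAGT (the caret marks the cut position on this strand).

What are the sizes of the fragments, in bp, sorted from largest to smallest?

79, 67, 43, 26, 25, 11 bp

SpeI sites (ACTAGT) start at positions 25, 68, 79, 158, 225.
SpeI cuts after the first base of each site, so after positions 25, 68, 79, 158, 225.
Linear molecule, 5 cuts → 6 fragments:
  1–25 → 25 bp
  26–68 → 43 bp
  69–79 → 11 bp
  80–158 → 79 bp
  159–225 → 67 bp
  226–251 → 26 bp
Sorted largest to smallest: 79, 67, 43, 26, 25, 11 bp.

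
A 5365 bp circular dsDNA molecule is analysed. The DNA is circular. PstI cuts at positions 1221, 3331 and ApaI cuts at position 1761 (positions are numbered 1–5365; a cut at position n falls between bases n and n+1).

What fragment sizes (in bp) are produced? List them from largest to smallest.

Combined cut positions (sorted): 1221, 1761, 3331.
Circular molecule, 3 cuts → 3 fragments:
  1761 − 1221 = 540 bp
  3331 − 1761 = 1570 bp
  wrap: 5365 − 3331 + 1221 = 3255 bp
Sorted largest to smallest: 3255, 1570, 540 bp.

3255, 1570, 540 bp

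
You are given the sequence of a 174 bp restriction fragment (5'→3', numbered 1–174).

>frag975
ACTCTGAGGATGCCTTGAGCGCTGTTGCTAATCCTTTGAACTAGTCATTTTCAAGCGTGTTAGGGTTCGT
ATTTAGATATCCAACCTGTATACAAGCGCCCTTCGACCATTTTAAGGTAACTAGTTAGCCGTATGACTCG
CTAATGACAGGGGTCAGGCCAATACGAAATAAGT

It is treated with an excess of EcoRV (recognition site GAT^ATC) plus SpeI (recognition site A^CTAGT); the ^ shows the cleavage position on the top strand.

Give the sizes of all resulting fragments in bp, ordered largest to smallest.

The EcoRV site (GATATC) starts at position 76.
EcoRV cuts after base 3 of each site, so after position 78.
SpeI sites (ACTAGT) start at positions 40, 120.
SpeI cuts after the first base of each site, so after positions 40, 120.
Combined cut positions: 40, 78, 120.
Linear molecule, 3 cuts → 4 fragments:
  1–40 → 40 bp
  41–78 → 38 bp
  79–120 → 42 bp
  121–174 → 54 bp
Sorted largest to smallest: 54, 42, 40, 38 bp.

54, 42, 40, 38 bp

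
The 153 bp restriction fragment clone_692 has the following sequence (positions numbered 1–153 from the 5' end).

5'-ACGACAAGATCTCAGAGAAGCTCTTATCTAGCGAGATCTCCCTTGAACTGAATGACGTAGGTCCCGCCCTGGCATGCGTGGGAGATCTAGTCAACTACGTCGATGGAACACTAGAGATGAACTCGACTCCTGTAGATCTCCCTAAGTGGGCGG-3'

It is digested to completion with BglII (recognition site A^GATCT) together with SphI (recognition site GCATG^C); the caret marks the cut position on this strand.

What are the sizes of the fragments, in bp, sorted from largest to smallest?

51, 42, 27, 19, 7, 7 bp

BglII sites (AGATCT) start at positions 7, 34, 83, 134.
BglII cuts after the first base of each site, so after positions 7, 34, 83, 134.
The SphI site (GCATGC) starts at position 72.
SphI cuts after base 5 of each site (before the last base), so after position 76.
Combined cut positions: 7, 34, 76, 83, 134.
Linear molecule, 5 cuts → 6 fragments:
  1–7 → 7 bp
  8–34 → 27 bp
  35–76 → 42 bp
  77–83 → 7 bp
  84–134 → 51 bp
  135–153 → 19 bp
Sorted largest to smallest: 51, 42, 27, 19, 7, 7 bp.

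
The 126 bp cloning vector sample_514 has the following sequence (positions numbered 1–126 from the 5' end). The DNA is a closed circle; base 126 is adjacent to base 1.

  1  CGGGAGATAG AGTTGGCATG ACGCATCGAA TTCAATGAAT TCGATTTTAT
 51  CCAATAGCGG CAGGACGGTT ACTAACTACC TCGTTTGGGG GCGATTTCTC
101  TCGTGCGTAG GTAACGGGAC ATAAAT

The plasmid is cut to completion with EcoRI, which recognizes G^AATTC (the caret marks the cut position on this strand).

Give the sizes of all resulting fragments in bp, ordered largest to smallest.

EcoRI sites (GAATTC) start at positions 28, 37.
EcoRI cuts after the first base of each site, so after positions 28, 37.
Circular molecule, 2 cuts → 2 fragments:
  29–37 → 9 bp
  38–126 then 1–28 → 89 + 28 = 117 bp
Sorted largest to smallest: 117, 9 bp.

117, 9 bp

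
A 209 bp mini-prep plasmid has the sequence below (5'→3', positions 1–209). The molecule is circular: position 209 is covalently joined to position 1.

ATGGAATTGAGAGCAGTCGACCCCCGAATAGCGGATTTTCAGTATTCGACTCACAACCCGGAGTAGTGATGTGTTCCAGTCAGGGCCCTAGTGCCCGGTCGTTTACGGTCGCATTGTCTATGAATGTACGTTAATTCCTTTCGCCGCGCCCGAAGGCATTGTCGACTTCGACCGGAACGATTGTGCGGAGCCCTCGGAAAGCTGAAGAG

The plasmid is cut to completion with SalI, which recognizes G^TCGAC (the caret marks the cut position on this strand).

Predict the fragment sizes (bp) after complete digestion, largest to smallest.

SalI sites (GTCGAC) start at positions 16, 161.
SalI cuts after the first base of each site, so after positions 16, 161.
Circular molecule, 2 cuts → 2 fragments:
  17–161 → 145 bp
  162–209 then 1–16 → 48 + 16 = 64 bp
Sorted largest to smallest: 145, 64 bp.

145, 64 bp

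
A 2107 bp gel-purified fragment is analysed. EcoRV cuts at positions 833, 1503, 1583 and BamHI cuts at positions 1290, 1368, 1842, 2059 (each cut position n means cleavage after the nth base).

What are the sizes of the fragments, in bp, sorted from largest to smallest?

833, 457, 259, 217, 135, 80, 78, 48 bp

Combined cut positions (sorted): 833, 1290, 1368, 1503, 1583, 1842, 2059.
Linear molecule, 7 cuts → 8 fragments:
  833 − 0 = 833 bp
  1290 − 833 = 457 bp
  1368 − 1290 = 78 bp
  1503 − 1368 = 135 bp
  1583 − 1503 = 80 bp
  1842 − 1583 = 259 bp
  2059 − 1842 = 217 bp
  2107 − 2059 = 48 bp
Sorted largest to smallest: 833, 457, 259, 217, 135, 80, 78, 48 bp.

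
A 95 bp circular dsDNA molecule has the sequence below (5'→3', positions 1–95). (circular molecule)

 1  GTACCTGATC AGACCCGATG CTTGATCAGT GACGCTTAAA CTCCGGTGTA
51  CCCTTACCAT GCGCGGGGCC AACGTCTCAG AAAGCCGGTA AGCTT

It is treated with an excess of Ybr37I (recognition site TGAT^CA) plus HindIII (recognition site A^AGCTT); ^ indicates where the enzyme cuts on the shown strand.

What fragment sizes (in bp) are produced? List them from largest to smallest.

Ybr37I sites (TGATCA) start at positions 6, 23.
Ybr37I cuts after base 4 of each site, so after positions 9, 26.
The HindIII site (AAGCTT) starts at position 90.
HindIII cuts after the first base of each site, so after position 90.
Combined cut positions: 9, 26, 90.
Circular molecule, 3 cuts → 3 fragments:
  10–26 → 17 bp
  27–90 → 64 bp
  91–95 then 1–9 → 5 + 9 = 14 bp
Sorted largest to smallest: 64, 17, 14 bp.

64, 17, 14 bp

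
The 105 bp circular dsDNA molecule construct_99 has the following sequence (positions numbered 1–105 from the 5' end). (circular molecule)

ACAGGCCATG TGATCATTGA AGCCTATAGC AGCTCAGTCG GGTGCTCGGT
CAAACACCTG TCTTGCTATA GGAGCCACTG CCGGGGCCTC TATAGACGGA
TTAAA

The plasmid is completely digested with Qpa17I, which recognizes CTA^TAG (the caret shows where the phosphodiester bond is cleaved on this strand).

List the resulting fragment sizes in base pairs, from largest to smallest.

42, 39, 24 bp

Qpa17I sites (CTATAG) start at positions 24, 66, 90.
Qpa17I cuts after base 3 of each site, so after positions 26, 68, 92.
Circular molecule, 3 cuts → 3 fragments:
  27–68 → 42 bp
  69–92 → 24 bp
  93–105 then 1–26 → 13 + 26 = 39 bp
Sorted largest to smallest: 42, 39, 24 bp.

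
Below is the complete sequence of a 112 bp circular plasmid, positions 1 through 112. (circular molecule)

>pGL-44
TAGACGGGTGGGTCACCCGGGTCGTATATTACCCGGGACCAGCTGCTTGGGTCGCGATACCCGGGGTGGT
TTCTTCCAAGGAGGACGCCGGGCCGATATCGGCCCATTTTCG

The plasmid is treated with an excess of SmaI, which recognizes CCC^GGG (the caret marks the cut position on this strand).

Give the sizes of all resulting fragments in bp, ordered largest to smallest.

68, 28, 16 bp

SmaI sites (CCCGGG) start at positions 16, 32, 60.
SmaI cuts after base 3 of each site, so after positions 18, 34, 62.
Circular molecule, 3 cuts → 3 fragments:
  19–34 → 16 bp
  35–62 → 28 bp
  63–112 then 1–18 → 50 + 18 = 68 bp
Sorted largest to smallest: 68, 28, 16 bp.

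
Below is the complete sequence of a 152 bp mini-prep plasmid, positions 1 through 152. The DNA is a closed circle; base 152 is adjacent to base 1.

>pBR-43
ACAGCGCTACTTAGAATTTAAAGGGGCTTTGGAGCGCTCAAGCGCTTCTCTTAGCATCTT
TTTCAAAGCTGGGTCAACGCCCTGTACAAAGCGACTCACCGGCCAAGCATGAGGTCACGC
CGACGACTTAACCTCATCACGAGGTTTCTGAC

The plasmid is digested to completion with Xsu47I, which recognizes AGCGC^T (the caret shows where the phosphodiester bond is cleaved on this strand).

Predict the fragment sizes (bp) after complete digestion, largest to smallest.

Xsu47I sites (AGCGCT) start at positions 3, 33, 41.
Xsu47I cuts after base 5 of each site (before the last base), so after positions 7, 37, 45.
Circular molecule, 3 cuts → 3 fragments:
  8–37 → 30 bp
  38–45 → 8 bp
  46–152 then 1–7 → 107 + 7 = 114 bp
Sorted largest to smallest: 114, 30, 8 bp.

114, 30, 8 bp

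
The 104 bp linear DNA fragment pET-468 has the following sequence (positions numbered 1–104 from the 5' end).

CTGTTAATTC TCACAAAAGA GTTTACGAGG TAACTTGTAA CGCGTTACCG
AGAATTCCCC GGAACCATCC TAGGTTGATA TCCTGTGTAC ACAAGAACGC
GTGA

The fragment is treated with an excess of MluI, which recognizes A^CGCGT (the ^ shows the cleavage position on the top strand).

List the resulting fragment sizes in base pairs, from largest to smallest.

MluI sites (ACGCGT) start at positions 40, 97.
MluI cuts after the first base of each site, so after positions 40, 97.
Linear molecule, 2 cuts → 3 fragments:
  1–40 → 40 bp
  41–97 → 57 bp
  98–104 → 7 bp
Sorted largest to smallest: 57, 40, 7 bp.

57, 40, 7 bp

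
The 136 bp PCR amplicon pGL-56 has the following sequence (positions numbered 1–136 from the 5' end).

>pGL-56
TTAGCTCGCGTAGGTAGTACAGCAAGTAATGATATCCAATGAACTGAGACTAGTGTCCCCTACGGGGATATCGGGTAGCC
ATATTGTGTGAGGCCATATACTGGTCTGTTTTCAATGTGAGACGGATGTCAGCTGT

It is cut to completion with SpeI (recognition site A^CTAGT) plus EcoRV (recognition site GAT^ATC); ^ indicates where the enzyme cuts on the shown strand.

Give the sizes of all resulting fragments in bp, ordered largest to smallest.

The SpeI site (ACTAGT) starts at position 49.
SpeI cuts after the first base of each site, so after position 49.
EcoRV sites (GATATC) start at positions 31, 67.
EcoRV cuts after base 3 of each site, so after positions 33, 69.
Combined cut positions: 33, 49, 69.
Linear molecule, 3 cuts → 4 fragments:
  1–33 → 33 bp
  34–49 → 16 bp
  50–69 → 20 bp
  70–136 → 67 bp
Sorted largest to smallest: 67, 33, 20, 16 bp.

67, 33, 20, 16 bp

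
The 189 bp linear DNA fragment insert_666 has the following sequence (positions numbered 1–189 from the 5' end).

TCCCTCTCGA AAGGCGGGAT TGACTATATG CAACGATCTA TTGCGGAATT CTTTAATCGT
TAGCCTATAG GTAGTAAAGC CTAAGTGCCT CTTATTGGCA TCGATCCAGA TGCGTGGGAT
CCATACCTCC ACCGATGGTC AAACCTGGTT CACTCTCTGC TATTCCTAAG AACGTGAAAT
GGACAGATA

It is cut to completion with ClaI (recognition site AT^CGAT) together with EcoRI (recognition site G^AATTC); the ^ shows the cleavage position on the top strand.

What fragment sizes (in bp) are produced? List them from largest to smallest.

88, 55, 46 bp

The ClaI site (ATCGAT) starts at position 100.
ClaI cuts after base 2 of each site, so after position 101.
The EcoRI site (GAATTC) starts at position 46.
EcoRI cuts after the first base of each site, so after position 46.
Combined cut positions: 46, 101.
Linear molecule, 2 cuts → 3 fragments:
  1–46 → 46 bp
  47–101 → 55 bp
  102–189 → 88 bp
Sorted largest to smallest: 88, 55, 46 bp.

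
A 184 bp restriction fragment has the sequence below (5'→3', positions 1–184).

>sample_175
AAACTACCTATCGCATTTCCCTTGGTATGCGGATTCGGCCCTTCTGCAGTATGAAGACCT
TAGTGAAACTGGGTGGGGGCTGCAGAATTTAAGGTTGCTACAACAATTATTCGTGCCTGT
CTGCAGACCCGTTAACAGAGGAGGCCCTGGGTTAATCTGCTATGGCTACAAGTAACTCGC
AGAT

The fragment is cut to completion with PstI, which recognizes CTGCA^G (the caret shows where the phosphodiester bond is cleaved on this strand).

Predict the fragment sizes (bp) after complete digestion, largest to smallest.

59, 48, 41, 36 bp

PstI sites (CTGCAG) start at positions 44, 80, 121.
PstI cuts after base 5 of each site (before the last base), so after positions 48, 84, 125.
Linear molecule, 3 cuts → 4 fragments:
  1–48 → 48 bp
  49–84 → 36 bp
  85–125 → 41 bp
  126–184 → 59 bp
Sorted largest to smallest: 59, 48, 41, 36 bp.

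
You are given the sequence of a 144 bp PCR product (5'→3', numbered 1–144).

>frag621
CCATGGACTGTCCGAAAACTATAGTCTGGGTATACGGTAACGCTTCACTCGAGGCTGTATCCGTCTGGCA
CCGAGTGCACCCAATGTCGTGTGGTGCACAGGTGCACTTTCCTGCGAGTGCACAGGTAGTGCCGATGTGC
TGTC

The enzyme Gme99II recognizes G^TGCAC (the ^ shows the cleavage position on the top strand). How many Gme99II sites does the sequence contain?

GTGCAC occurs starting at positions 75, 94, 102, 118.
Gme99II cuts at 4 sites.

4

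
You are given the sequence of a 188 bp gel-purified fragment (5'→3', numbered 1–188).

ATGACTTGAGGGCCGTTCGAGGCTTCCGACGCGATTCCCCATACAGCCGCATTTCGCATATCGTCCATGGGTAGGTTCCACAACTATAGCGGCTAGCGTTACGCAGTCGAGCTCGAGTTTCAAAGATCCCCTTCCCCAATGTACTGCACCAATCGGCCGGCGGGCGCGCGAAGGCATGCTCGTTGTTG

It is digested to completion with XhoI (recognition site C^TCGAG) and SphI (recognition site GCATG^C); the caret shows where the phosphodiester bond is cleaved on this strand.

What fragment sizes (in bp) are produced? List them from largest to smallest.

The XhoI site (CTCGAG) starts at position 112.
XhoI cuts after the first base of each site, so after position 112.
The SphI site (GCATGC) starts at position 174.
SphI cuts after base 5 of each site (before the last base), so after position 178.
Combined cut positions: 112, 178.
Linear molecule, 2 cuts → 3 fragments:
  1–112 → 112 bp
  113–178 → 66 bp
  179–188 → 10 bp
Sorted largest to smallest: 112, 66, 10 bp.

112, 66, 10 bp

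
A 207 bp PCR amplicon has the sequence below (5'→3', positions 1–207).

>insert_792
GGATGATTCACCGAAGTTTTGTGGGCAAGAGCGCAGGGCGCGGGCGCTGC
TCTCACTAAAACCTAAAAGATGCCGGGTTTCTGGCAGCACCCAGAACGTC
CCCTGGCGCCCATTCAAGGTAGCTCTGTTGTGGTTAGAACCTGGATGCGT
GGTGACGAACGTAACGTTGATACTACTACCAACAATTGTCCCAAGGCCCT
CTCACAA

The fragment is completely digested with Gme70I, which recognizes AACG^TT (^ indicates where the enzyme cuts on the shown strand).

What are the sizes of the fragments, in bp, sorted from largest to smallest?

166, 41 bp

The Gme70I site (AACGTT) starts at position 163.
Gme70I cuts after base 4 of each site, so after position 166.
Linear molecule, 1 cut → 2 fragments:
  1–166 → 166 bp
  167–207 → 41 bp
Sorted largest to smallest: 166, 41 bp.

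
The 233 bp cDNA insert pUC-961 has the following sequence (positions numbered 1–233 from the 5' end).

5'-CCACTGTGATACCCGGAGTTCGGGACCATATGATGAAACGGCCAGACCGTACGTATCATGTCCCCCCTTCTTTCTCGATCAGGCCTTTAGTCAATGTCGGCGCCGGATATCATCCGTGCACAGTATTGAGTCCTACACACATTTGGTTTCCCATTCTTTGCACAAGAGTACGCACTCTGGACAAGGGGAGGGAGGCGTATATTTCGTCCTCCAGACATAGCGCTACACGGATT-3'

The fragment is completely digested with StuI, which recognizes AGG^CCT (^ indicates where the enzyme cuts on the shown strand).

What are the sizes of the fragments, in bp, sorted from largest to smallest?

The StuI site (AGGCCT) starts at position 81.
StuI cuts after base 3 of each site, so after position 83.
Linear molecule, 1 cut → 2 fragments:
  1–83 → 83 bp
  84–233 → 150 bp
Sorted largest to smallest: 150, 83 bp.

150, 83 bp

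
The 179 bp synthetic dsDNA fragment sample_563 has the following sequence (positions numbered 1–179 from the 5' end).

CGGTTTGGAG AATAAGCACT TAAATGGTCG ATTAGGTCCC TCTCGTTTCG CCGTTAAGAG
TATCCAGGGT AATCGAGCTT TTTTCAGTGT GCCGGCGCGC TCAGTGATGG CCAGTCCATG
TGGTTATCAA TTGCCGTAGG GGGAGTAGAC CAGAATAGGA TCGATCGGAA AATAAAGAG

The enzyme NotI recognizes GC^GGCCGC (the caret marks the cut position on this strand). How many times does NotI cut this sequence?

0

No occurrence of GCGGCCGC is present in the sequence.
NotI does not cut: 0 sites.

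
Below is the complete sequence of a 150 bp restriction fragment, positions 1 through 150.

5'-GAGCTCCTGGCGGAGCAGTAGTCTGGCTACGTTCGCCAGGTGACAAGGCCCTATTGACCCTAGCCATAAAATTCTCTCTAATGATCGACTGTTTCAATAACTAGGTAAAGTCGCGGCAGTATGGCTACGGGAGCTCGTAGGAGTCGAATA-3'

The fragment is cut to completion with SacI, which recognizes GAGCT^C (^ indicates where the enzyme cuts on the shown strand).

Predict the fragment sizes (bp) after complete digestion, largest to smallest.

130, 15, 5 bp

SacI sites (GAGCTC) start at positions 1, 131.
SacI cuts after base 5 of each site (before the last base), so after positions 5, 135.
Linear molecule, 2 cuts → 3 fragments:
  1–5 → 5 bp
  6–135 → 130 bp
  136–150 → 15 bp
Sorted largest to smallest: 130, 15, 5 bp.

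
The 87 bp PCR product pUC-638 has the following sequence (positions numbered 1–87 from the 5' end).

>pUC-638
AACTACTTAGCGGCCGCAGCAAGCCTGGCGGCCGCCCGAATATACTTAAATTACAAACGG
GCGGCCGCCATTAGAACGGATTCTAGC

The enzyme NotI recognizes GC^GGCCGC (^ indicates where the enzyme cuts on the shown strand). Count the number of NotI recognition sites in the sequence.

3

GCGGCCGC occurs starting at positions 10, 28, 61.
NotI cuts at 3 sites.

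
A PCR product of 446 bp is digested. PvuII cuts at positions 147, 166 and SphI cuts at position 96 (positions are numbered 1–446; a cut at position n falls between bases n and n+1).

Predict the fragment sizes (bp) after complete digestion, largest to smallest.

Combined cut positions (sorted): 96, 147, 166.
Linear molecule, 3 cuts → 4 fragments:
  96 − 0 = 96 bp
  147 − 96 = 51 bp
  166 − 147 = 19 bp
  446 − 166 = 280 bp
Sorted largest to smallest: 280, 96, 51, 19 bp.

280, 96, 51, 19 bp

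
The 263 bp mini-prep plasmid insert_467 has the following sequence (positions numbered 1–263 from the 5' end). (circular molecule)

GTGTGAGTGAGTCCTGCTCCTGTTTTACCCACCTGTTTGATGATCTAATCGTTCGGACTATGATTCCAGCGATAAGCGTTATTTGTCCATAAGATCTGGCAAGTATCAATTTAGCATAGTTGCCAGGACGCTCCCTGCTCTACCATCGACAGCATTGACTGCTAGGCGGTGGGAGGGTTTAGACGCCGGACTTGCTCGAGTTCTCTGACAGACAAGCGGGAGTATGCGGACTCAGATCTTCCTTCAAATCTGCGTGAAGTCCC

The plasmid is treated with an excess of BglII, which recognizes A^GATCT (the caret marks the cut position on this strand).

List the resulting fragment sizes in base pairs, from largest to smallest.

BglII sites (AGATCT) start at positions 92, 234.
BglII cuts after the first base of each site, so after positions 92, 234.
Circular molecule, 2 cuts → 2 fragments:
  93–234 → 142 bp
  235–263 then 1–92 → 29 + 92 = 121 bp
Sorted largest to smallest: 142, 121 bp.

142, 121 bp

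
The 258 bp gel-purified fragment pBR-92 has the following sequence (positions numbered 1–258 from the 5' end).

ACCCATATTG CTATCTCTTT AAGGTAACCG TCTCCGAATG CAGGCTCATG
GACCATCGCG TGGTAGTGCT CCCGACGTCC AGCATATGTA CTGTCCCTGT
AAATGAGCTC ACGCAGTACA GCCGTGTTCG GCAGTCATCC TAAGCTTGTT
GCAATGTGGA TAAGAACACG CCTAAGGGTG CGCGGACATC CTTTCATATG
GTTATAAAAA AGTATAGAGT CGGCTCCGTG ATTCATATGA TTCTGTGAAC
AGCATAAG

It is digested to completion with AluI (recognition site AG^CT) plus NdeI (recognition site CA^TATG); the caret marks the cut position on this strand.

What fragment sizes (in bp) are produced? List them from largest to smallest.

AluI sites (AGCT) start at positions 106, 143.
AluI cuts after base 2 of each site, so after positions 107, 144.
NdeI sites (CATATG) start at positions 83, 195, 234.
NdeI cuts after base 2 of each site, so after positions 84, 196, 235.
Combined cut positions: 84, 107, 144, 196, 235.
Linear molecule, 5 cuts → 6 fragments:
  1–84 → 84 bp
  85–107 → 23 bp
  108–144 → 37 bp
  145–196 → 52 bp
  197–235 → 39 bp
  236–258 → 23 bp
Sorted largest to smallest: 84, 52, 39, 37, 23, 23 bp.

84, 52, 39, 37, 23, 23 bp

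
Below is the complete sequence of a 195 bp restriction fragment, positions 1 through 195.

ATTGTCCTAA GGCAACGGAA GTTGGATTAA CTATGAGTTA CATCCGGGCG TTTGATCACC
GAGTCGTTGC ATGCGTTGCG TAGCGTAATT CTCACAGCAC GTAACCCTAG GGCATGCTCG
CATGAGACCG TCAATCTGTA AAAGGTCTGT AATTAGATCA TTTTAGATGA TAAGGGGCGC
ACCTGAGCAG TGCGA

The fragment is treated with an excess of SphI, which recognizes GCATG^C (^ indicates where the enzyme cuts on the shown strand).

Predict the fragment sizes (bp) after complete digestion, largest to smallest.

SphI sites (GCATGC) start at positions 69, 112.
SphI cuts after base 5 of each site (before the last base), so after positions 73, 116.
Linear molecule, 2 cuts → 3 fragments:
  1–73 → 73 bp
  74–116 → 43 bp
  117–195 → 79 bp
Sorted largest to smallest: 79, 73, 43 bp.

79, 73, 43 bp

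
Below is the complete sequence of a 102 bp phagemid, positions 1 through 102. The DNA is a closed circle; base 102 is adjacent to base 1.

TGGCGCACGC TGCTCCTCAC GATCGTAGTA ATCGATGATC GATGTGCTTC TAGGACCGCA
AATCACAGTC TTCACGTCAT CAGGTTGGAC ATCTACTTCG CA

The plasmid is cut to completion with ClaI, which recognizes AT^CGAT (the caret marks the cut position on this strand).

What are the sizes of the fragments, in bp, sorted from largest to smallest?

95, 7 bp

ClaI sites (ATCGAT) start at positions 31, 38.
ClaI cuts after base 2 of each site, so after positions 32, 39.
Circular molecule, 2 cuts → 2 fragments:
  33–39 → 7 bp
  40–102 then 1–32 → 63 + 32 = 95 bp
Sorted largest to smallest: 95, 7 bp.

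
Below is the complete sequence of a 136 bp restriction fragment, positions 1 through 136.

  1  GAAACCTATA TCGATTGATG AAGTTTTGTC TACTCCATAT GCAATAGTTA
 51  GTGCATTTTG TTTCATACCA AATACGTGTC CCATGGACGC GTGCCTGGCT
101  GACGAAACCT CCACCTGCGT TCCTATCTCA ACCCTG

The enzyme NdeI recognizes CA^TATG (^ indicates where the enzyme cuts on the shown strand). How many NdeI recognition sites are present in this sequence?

1

CATATG occurs starting at position 36.
NdeI cuts at 1 site.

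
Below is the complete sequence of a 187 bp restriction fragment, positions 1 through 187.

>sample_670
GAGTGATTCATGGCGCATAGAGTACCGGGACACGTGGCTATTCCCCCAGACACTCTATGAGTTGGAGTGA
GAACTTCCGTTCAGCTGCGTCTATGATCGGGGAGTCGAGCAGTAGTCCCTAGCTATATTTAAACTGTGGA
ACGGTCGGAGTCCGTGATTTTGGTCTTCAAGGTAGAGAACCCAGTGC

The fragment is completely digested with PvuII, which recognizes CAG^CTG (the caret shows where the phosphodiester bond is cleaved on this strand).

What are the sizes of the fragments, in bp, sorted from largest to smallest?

103, 84 bp

The PvuII site (CAGCTG) starts at position 82.
PvuII cuts after base 3 of each site, so after position 84.
Linear molecule, 1 cut → 2 fragments:
  1–84 → 84 bp
  85–187 → 103 bp
Sorted largest to smallest: 103, 84 bp.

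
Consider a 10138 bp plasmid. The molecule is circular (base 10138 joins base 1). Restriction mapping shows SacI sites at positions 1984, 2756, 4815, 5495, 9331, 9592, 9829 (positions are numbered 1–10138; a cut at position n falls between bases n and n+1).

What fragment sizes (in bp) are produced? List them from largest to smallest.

Circular molecule, 7 cuts → 7 fragments:
  2756 − 1984 = 772 bp
  4815 − 2756 = 2059 bp
  5495 − 4815 = 680 bp
  9331 − 5495 = 3836 bp
  9592 − 9331 = 261 bp
  9829 − 9592 = 237 bp
  wrap: 10138 − 9829 + 1984 = 2293 bp
Sorted largest to smallest: 3836, 2293, 2059, 772, 680, 261, 237 bp.

3836, 2293, 2059, 772, 680, 261, 237 bp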